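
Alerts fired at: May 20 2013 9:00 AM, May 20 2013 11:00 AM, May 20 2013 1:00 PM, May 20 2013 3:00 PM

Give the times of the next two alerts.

May 20 2013 5:00 PM, May 20 2013 7:00 PM

Spacing: 2, 2, 2 h — constant 2 h.
May 20 2013 3:00 PM + 2 h = May 20 2013 5:00 PM.
May 20 2013 5:00 PM + 2 h = May 20 2013 7:00 PM.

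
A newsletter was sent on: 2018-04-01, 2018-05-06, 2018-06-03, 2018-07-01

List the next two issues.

2018-08-05, 2018-09-02

Gaps: 35, 28, 28 days — a mix of 28 and 35. Every date is a Sunday.
Each is the 1st Sunday of its month.
August 2018 — 1st Sunday is 2018-08-05.
1st Sunday of September 2018: 2018-09-02.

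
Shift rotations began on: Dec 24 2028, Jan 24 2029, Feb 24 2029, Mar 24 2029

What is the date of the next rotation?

Apr 24 2029

Each date is the 24th; the gaps (31, 31, 28) track the month lengths.
The rule is the 24th of each month.
April 2029: Apr 24 2029.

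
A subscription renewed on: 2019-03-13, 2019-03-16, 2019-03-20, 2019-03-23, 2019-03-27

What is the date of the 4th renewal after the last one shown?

2019-04-10

Gaps: 3, 4, 3, 4 days — not constant, but cyclic with period 2.
The events fall on every Wednesday and Saturday.
Next Saturday: 2019-03-30.
Next Wednesday: 2019-04-03.
The following Saturday is 2019-04-06.
Next Wednesday: 2019-04-10.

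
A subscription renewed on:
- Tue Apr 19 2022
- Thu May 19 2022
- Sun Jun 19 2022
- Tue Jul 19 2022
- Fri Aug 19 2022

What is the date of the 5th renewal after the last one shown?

Thu Jan 19 2023

Gaps: 30, 31, 30, 31 days — not constant. Every event is on the 19th of the month.
Pattern: the 19th of each month.
September 2022: Mon Sep 19 2022.
October 2022: Wed Oct 19 2022.
Next: November 2022 → Sat Nov 19 2022.
December 2022: Mon Dec 19 2022.
January 2023: Thu Jan 19 2023.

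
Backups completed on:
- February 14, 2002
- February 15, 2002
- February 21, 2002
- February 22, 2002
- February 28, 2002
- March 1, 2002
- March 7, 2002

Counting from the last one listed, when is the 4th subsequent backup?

Gaps: 1, 6, 1, 6, 1, 6 days — not constant, but cyclic with period 2.
The events fall on every Thursday and Friday.
The following Friday is March 8, 2002.
The following Thursday is March 14, 2002.
The following Friday is March 15, 2002.
Next Thursday: March 21, 2002.

March 21, 2002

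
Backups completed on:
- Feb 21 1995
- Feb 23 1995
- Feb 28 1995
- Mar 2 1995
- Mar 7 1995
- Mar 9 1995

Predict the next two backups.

Every event lands on a Tuesday or Thursday (gaps cycle 2, 5, 2, 5, 2).
So the schedule is: every Tuesday and Thursday.
Next Tuesday: Mar 14 1995.
The following Thursday is Mar 16 1995.

Mar 14 1995, Mar 16 1995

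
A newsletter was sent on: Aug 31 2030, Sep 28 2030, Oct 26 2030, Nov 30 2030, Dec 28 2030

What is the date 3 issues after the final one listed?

Every date is a Saturday; gaps 28, 28, 35, 28 days.
Each is the last Saturday of its month (at least one falls on the 29th or later, ruling out '4th Saturday').
January 2031 ends with Saturday Jan 25 2031.
February 2031 ends with Saturday Feb 22 2031.
March 2031 ends with Saturday Mar 29 2031.

Mar 29 2031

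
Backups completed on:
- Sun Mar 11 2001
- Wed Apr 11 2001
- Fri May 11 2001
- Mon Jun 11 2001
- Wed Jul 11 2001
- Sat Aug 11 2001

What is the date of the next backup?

Tue Sep 11 2001

The day-of-month is always 11 (31, 30, 31, 30, 31 days between events).
So this recurs on the 11th of each month.
Next: September 2001 → Tue Sep 11 2001.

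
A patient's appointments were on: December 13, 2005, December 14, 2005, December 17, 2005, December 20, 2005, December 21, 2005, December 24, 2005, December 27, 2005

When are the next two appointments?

Gaps: 1, 3, 3, 1, 3, 3 days — not constant, but cyclic with period 3.
The events fall on every Tuesday, Wednesday and Saturday.
Next Wednesday: December 28, 2005.
The following Saturday is December 31, 2005.

December 28, 2005; December 31, 2005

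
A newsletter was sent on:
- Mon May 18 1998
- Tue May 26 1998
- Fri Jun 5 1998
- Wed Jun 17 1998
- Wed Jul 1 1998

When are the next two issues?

Fri Jul 17 1998, Tue Aug 4 1998

Gaps: 8, 10, 12, 14 days — each gap is 2 larger than the previous one.
Next gap: 16 days. Wed Jul 1 1998 + 16 days = Fri Jul 17 1998.
Next gap: 18 days. Fri Jul 17 1998 + 18 days = Tue Aug 4 1998.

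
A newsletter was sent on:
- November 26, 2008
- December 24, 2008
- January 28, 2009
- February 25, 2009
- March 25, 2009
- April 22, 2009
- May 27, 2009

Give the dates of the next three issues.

These are Wednesdays at 28- or 35-day spacing (28, 35, 28, 28, 28, 35).
The pattern: 4th Wednesday of the month.
June 2009 — 4th Wednesday is June 24, 2009.
July 2009 — 4th Wednesday is July 22, 2009.
August 2009 — 4th Wednesday is August 26, 2009.

June 24, 2009; July 22, 2009; August 26, 2009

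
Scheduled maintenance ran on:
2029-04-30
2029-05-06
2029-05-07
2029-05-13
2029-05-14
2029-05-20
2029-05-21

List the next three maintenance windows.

2029-05-27, 2029-05-28, 2029-06-03

Gaps: 6, 1, 6, 1, 6, 1 days — not constant, but cyclic with period 2.
The events fall on every Monday and Sunday.
Next Sunday: 2029-05-27.
Next Monday: 2029-05-28.
The following Sunday is 2029-06-03.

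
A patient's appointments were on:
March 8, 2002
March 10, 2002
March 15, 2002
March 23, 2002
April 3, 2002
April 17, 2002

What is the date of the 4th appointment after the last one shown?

Gaps: 2, 5, 8, 11, 14 days — each gap is 3 larger than the previous one.
Next gap: 17 days. April 17, 2002 + 17 days = May 4, 2002.
Next gap: 20 days. May 4, 2002 + 20 days = May 24, 2002.
Next gap: 23 days. May 24, 2002 + 23 days = June 16, 2002.
Next gap: 26 days. June 16, 2002 + 26 days = July 12, 2002.

July 12, 2002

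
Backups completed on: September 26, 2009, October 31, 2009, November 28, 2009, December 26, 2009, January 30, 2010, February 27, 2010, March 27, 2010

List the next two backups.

April 24, 2010; May 29, 2010

All Saturdays; the gaps (35, 28, 28, 35, 28, 28) vary with month length.
This is the last Saturday of each month.
Last Saturday of April 2010: April 24, 2010.
May 2010 ends with Saturday May 29, 2010.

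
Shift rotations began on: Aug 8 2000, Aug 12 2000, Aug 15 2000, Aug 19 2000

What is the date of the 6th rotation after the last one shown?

Sep 9 2000

Every event lands on a Tuesday or Saturday (gaps cycle 4, 3, 4).
So the schedule is: every Tuesday and Saturday.
The following Tuesday is Aug 22 2000.
Next Saturday: Aug 26 2000.
The following Tuesday is Aug 29 2000.
The following Saturday is Sep 2 2000.
The following Tuesday is Sep 5 2000.
The following Saturday is Sep 9 2000.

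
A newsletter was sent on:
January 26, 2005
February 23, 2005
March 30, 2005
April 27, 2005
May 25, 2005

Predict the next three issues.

Every date is a Wednesday; gaps 28, 35, 28, 28 days.
Each is the last Wednesday of its month (at least one falls on the 29th or later, ruling out '4th Wednesday').
June 2005 ends with Wednesday June 29, 2005.
July 2005 ends with Wednesday July 27, 2005.
August 2005 ends with Wednesday August 31, 2005.

June 29, 2005; July 27, 2005; August 31, 2005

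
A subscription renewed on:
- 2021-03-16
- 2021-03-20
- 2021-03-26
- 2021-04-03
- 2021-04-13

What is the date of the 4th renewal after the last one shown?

2021-06-12

Gaps: 4, 6, 8, 10 days — each gap is 2 larger than the previous one.
Next gap: 12 days. 2021-04-13 + 12 days = 2021-04-25.
Next gap: 14 days. 2021-04-25 + 14 days = 2021-05-09.
Next gap: 16 days. 2021-05-09 + 16 days = 2021-05-25.
Next gap: 18 days. 2021-05-25 + 18 days = 2021-06-12.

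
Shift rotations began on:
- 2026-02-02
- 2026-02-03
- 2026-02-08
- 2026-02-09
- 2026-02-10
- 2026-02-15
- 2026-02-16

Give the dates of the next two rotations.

2026-02-17, 2026-02-22

Gaps: 1, 5, 1, 1, 5, 1 days — not constant, but cyclic with period 3.
The events fall on every Monday, Tuesday and Sunday.
Next Tuesday: 2026-02-17.
The following Sunday is 2026-02-22.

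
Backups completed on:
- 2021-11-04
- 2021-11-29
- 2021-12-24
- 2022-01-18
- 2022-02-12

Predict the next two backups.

2022-03-09, 2022-04-03

The spacing is 25, 25, 25, 25 days — always 25 days.
2022-02-12 + 25 days = 2022-03-09.
2022-03-09 + 25 days = 2022-04-03.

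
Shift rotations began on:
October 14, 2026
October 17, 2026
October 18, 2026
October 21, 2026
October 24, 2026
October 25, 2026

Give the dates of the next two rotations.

October 28, 2026; October 31, 2026

Every event lands on a Wednesday or Saturday or Sunday (gaps cycle 3, 1, 3, 3, 1).
So the schedule is: every Wednesday, Saturday and Sunday.
The following Wednesday is October 28, 2026.
Next Saturday: October 31, 2026.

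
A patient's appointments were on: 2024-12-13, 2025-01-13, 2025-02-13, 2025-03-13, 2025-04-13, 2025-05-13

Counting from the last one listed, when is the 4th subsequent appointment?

The day-of-month is always 13 (31, 31, 28, 31, 30 days between events).
So this recurs on the 13th of each month.
Next: June 2025 → 2025-06-13.
July 2025: 2025-07-13.
Next: August 2025 → 2025-08-13.
September 2025: 2025-09-13.

2025-09-13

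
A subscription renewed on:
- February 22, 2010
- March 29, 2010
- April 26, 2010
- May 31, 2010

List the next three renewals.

Every date is a Monday; gaps 35, 28, 35 days.
Each is the last Monday of its month (at least one falls on the 29th or later, ruling out '4th Monday').
Last Monday of June 2010: June 28, 2010.
July 2010 ends with Monday July 26, 2010.
August 2010 ends with Monday August 30, 2010.

June 28, 2010; July 26, 2010; August 30, 2010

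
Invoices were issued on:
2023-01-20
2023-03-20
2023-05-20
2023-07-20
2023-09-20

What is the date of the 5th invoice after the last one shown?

Gaps: 59, 61, 61, 62 days — not constant. Every event is on the 20th of the month.
Pattern: the 20th of every 2 months.
Next: November 2023 → 2023-11-20.
January 2024: 2024-01-20.
March 2024: 2024-03-20.
May 2024: 2024-05-20.
July 2024: 2024-07-20.

2024-07-20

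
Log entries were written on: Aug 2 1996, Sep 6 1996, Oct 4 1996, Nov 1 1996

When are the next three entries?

All dates are Fridays, 35, 28, 28 days apart.
Specifically, the 1st Friday of each month.
1st Friday of December 1996: Dec 6 1996.
January 1997 — 1st Friday is Jan 3 1997.
February 1997 — 1st Friday is Feb 7 1997.

Dec 6 1996, Jan 3 1997, Feb 7 1997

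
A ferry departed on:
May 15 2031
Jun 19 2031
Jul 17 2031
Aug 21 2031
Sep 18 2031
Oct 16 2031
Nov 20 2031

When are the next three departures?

Dec 18 2031, Jan 15 2032, Feb 19 2032

These are Thursdays at 28- or 35-day spacing (35, 28, 35, 28, 28, 35).
The pattern: 3rd Thursday of the month.
3rd Thursday of December 2031: Dec 18 2031.
January 2032 — 3rd Thursday is Jan 15 2032.
3rd Thursday of February 2032: Feb 19 2032.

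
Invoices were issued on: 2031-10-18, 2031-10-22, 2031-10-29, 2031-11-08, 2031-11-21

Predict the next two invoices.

2031-12-07, 2031-12-26

The spacing grows by 3 each time: 4, 7, 10, 13 days.
Next gap: 16 days. 2031-11-21 + 16 days = 2031-12-07.
Next gap: 19 days. 2031-12-07 + 19 days = 2031-12-26.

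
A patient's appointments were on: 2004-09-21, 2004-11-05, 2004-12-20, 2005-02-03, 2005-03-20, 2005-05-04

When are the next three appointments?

Every event comes 45 days after the last (45, 45, 45, 45, 45).
2005-05-04 + 45 days = 2005-06-18.
2005-06-18 + 45 days = 2005-08-02.
2005-08-02 + 45 days = 2005-09-16.

2005-06-18, 2005-08-02, 2005-09-16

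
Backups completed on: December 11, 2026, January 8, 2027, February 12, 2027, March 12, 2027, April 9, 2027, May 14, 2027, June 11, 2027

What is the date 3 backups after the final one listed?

September 10, 2027

These are Fridays at 28- or 35-day spacing (28, 35, 28, 28, 35, 28).
The pattern: 2nd Friday of the month.
2nd Friday of July 2027: July 9, 2027.
2nd Friday of August 2027: August 13, 2027.
2nd Friday of September 2027: September 10, 2027.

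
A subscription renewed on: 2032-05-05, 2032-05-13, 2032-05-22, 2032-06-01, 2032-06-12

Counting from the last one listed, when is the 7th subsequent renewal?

Intervals are 8, 9, 10, 11 days — an arithmetic progression with common difference 1.
Next gap: 12 days. 2032-06-12 + 12 days = 2032-06-24.
Next gap: 13 days. 2032-06-24 + 13 days = 2032-07-07.
Next gap: 14 days. 2032-07-07 + 14 days = 2032-07-21.
Next gap: 15 days. 2032-07-21 + 15 days = 2032-08-05.
Next gap: 16 days. 2032-08-05 + 16 days = 2032-08-21.
Next gap: 17 days. 2032-08-21 + 17 days = 2032-09-07.
Next gap: 18 days. 2032-09-07 + 18 days = 2032-09-25.

2032-09-25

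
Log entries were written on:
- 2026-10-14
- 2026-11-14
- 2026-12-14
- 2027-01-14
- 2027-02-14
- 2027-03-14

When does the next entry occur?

2027-04-14

Each date is the 14th; the gaps (31, 30, 31, 31, 28) track the month lengths.
The rule is the 14th of each month.
Next: April 2027 → 2027-04-14.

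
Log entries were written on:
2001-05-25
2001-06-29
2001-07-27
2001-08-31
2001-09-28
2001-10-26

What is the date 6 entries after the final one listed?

All Fridays; the gaps (35, 28, 35, 28, 28) vary with month length.
This is the last Friday of each month.
November 2001 ends with Friday 2001-11-30.
December 2001 ends with Friday 2001-12-28.
Last Friday of January 2002: 2002-01-25.
Last Friday of February 2002: 2002-02-22.
March 2002 ends with Friday 2002-03-29.
Last Friday of April 2002: 2002-04-26.

2002-04-26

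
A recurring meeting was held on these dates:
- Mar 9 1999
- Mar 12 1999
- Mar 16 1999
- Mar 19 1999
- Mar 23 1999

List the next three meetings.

Mar 26 1999, Mar 30 1999, Apr 2 1999

Gaps: 3, 4, 3, 4 days — not constant, but cyclic with period 2.
The events fall on every Tuesday and Friday.
Next Friday: Mar 26 1999.
The following Tuesday is Mar 30 1999.
The following Friday is Apr 2 1999.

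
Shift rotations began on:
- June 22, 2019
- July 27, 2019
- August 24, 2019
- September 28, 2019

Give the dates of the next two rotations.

October 26, 2019; November 23, 2019

These are Saturdays at 28- or 35-day spacing (35, 28, 35).
The pattern: 4th Saturday of the month.
October 2019 — 4th Saturday is October 26, 2019.
4th Saturday of November 2019: November 23, 2019.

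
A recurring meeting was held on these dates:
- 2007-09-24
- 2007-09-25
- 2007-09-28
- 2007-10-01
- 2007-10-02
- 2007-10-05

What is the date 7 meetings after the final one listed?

2007-10-22

Every event lands on a Monday or Tuesday or Friday (gaps cycle 1, 3, 3, 1, 3).
So the schedule is: every Monday, Tuesday and Friday.
The following Monday is 2007-10-08.
Next Tuesday: 2007-10-09.
Next Friday: 2007-10-12.
The following Monday is 2007-10-15.
Next Tuesday: 2007-10-16.
Next Friday: 2007-10-19.
The following Monday is 2007-10-22.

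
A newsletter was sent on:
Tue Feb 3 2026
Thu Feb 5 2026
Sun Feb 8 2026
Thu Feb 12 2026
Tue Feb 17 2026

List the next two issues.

Gaps: 2, 3, 4, 5 days — each gap is 1 larger than the previous one.
Next gap: 6 days. Tue Feb 17 2026 + 6 days = Mon Feb 23 2026.
Next gap: 7 days. Mon Feb 23 2026 + 7 days = Mon Mar 2 2026.

Mon Feb 23 2026, Mon Mar 2 2026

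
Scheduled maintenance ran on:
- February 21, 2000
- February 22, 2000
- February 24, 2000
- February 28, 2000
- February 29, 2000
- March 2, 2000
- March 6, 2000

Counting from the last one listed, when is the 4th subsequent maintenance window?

March 14, 2000

Every event lands on a Monday or Tuesday or Thursday (gaps cycle 1, 2, 4, 1, 2, 4).
So the schedule is: every Monday, Tuesday and Thursday.
The following Tuesday is March 7, 2000.
The following Thursday is March 9, 2000.
Next Monday: March 13, 2000.
Next Tuesday: March 14, 2000.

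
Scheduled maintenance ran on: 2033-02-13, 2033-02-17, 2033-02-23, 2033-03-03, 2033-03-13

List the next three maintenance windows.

Intervals are 4, 6, 8, 10 days — an arithmetic progression with common difference 2.
Next gap: 12 days. 2033-03-13 + 12 days = 2033-03-25.
Next gap: 14 days. 2033-03-25 + 14 days = 2033-04-08.
Next gap: 16 days. 2033-04-08 + 16 days = 2033-04-24.

2033-03-25, 2033-04-08, 2033-04-24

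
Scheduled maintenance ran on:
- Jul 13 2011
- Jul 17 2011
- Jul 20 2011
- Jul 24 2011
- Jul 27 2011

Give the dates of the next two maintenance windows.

The gap pattern 4, 3, 4, 3 repeats every 2 events.
These are the Wednesdays and Sundays of each week.
Next Sunday: Jul 31 2011.
Next Wednesday: Aug 3 2011.

Jul 31 2011, Aug 3 2011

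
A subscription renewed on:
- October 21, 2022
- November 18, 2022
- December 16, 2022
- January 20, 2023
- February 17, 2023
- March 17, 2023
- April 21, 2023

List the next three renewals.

These are Fridays at 28- or 35-day spacing (28, 28, 35, 28, 28, 35).
The pattern: 3rd Friday of the month.
3rd Friday of May 2023: May 19, 2023.
3rd Friday of June 2023: June 16, 2023.
July 2023 — 3rd Friday is July 21, 2023.

May 19, 2023; June 16, 2023; July 21, 2023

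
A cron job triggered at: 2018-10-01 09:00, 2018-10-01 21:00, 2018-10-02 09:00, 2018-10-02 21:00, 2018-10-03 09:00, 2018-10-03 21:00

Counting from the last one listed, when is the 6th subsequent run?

2018-10-06 21:00

The interval is a steady 12 hours (12, 12, 12, 12, 12).
2018-10-03 21:00 + 12 h = 2018-10-04 09:00.
2018-10-04 09:00 + 12 h = 2018-10-04 21:00.
2018-10-04 21:00 + 12 h = 2018-10-05 09:00.
2018-10-05 09:00 + 12 h = 2018-10-05 21:00.
2018-10-05 21:00 + 12 h = 2018-10-06 09:00.
2018-10-06 09:00 + 12 h = 2018-10-06 21:00.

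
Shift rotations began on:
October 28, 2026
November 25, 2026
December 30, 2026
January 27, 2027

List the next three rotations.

Every date is a Wednesday; gaps 28, 35, 28 days.
Each is the last Wednesday of its month (at least one falls on the 29th or later, ruling out '4th Wednesday').
Last Wednesday of February 2027: February 24, 2027.
March 2027 ends with Wednesday March 31, 2027.
April 2027 ends with Wednesday April 28, 2027.

February 24, 2027; March 31, 2027; April 28, 2027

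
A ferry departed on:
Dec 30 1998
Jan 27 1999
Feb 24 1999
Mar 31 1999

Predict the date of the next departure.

Every date is a Wednesday; gaps 28, 28, 35 days.
Each is the last Wednesday of its month (at least one falls on the 29th or later, ruling out '4th Wednesday').
April 1999 ends with Wednesday Apr 28 1999.

Apr 28 1999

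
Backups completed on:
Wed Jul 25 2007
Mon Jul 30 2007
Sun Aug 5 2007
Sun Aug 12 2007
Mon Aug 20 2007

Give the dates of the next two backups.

Gaps: 5, 6, 7, 8 days — each gap is 1 larger than the previous one.
Next gap: 9 days. Mon Aug 20 2007 + 9 days = Wed Aug 29 2007.
Next gap: 10 days. Wed Aug 29 2007 + 10 days = Sat Sep 8 2007.

Wed Aug 29 2007, Sat Sep 8 2007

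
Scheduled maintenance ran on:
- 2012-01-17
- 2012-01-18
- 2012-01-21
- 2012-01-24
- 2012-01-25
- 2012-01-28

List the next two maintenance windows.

2012-01-31, 2012-02-01

Every event lands on a Tuesday or Wednesday or Saturday (gaps cycle 1, 3, 3, 1, 3).
So the schedule is: every Tuesday, Wednesday and Saturday.
Next Tuesday: 2012-01-31.
Next Wednesday: 2012-02-01.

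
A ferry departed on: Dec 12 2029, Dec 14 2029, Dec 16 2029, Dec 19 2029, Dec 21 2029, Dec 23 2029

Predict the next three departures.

Dec 26 2029, Dec 28 2029, Dec 30 2029

Gaps: 2, 2, 3, 2, 2 days — not constant, but cyclic with period 3.
The events fall on every Wednesday, Friday and Sunday.
Next Wednesday: Dec 26 2029.
Next Friday: Dec 28 2029.
The following Sunday is Dec 30 2029.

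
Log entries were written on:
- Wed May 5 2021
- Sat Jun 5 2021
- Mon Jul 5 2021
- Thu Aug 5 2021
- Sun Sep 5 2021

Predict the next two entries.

The day-of-month is always 5 (31, 30, 31, 31 days between events).
So this recurs on the 5th of each month.
Next: October 2021 → Tue Oct 5 2021.
November 2021: Fri Nov 5 2021.

Tue Oct 5 2021, Fri Nov 5 2021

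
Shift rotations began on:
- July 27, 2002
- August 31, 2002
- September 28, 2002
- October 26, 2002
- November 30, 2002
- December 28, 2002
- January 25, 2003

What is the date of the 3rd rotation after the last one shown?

These are Saturdays with 35, 28, 28, 35, 28, 28-day gaps.
Each is the final Saturday of its month — August 31, 2002 is past the 28th, so '4th Saturday' doesn't fit.
Last Saturday of February 2003: February 22, 2003.
March 2003 ends with Saturday March 29, 2003.
April 2003 ends with Saturday April 26, 2003.

April 26, 2003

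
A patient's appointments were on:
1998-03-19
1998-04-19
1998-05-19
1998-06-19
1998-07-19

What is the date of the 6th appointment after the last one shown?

1999-01-19

Each date is the 19th; the gaps (31, 30, 31, 30) track the month lengths.
The rule is the 19th of each month.
Next: August 1998 → 1998-08-19.
September 1998: 1998-09-19.
October 1998: 1998-10-19.
November 1998: 1998-11-19.
December 1998: 1998-12-19.
January 1999: 1999-01-19.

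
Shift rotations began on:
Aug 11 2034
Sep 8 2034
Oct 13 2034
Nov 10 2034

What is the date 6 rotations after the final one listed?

May 11 2035

These are Fridays at 28- or 35-day spacing (28, 35, 28).
The pattern: 2nd Friday of the month.
2nd Friday of December 2034: Dec 8 2034.
2nd Friday of January 2035: Jan 12 2035.
February 2035 — 2nd Friday is Feb 9 2035.
2nd Friday of March 2035: Mar 9 2035.
April 2035 — 2nd Friday is Apr 13 2035.
2nd Friday of May 2035: May 11 2035.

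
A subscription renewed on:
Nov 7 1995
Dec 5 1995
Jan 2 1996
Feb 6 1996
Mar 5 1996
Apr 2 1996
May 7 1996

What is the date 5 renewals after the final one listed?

Oct 1 1996

Gaps: 28, 28, 35, 28, 28, 35 days — a mix of 28 and 35. Every date is a Tuesday.
Each is the 1st Tuesday of its month.
1st Tuesday of June 1996: Jun 4 1996.
1st Tuesday of July 1996: Jul 2 1996.
August 1996 — 1st Tuesday is Aug 6 1996.
September 1996 — 1st Tuesday is Sep 3 1996.
October 1996 — 1st Tuesday is Oct 1 1996.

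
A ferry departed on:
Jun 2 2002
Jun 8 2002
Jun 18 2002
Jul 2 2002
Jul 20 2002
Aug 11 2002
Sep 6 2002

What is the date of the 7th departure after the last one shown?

The spacing grows by 4 each time: 6, 10, 14, 18, 22, 26 days.
Next gap: 30 days. Sep 6 2002 + 30 days = Oct 6 2002.
Next gap: 34 days. Oct 6 2002 + 34 days = Nov 9 2002.
Next gap: 38 days. Nov 9 2002 + 38 days = Dec 17 2002.
Next gap: 42 days. Dec 17 2002 + 42 days = Jan 28 2003.
Next gap: 46 days. Jan 28 2003 + 46 days = Mar 15 2003.
Next gap: 50 days. Mar 15 2003 + 50 days = May 4 2003.
Next gap: 54 days. May 4 2003 + 54 days = Jun 27 2003.

Jun 27 2003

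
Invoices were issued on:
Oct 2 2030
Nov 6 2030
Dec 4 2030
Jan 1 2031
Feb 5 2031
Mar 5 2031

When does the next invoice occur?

Apr 2 2031

These are Wednesdays at 28- or 35-day spacing (35, 28, 28, 35, 28).
The pattern: 1st Wednesday of the month.
April 2031 — 1st Wednesday is Apr 2 2031.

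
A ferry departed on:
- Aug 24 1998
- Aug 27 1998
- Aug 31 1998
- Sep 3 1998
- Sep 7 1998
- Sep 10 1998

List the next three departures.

Sep 14 1998, Sep 17 1998, Sep 21 1998

Every event lands on a Monday or Thursday (gaps cycle 3, 4, 3, 4, 3).
So the schedule is: every Monday and Thursday.
Next Monday: Sep 14 1998.
The following Thursday is Sep 17 1998.
The following Monday is Sep 21 1998.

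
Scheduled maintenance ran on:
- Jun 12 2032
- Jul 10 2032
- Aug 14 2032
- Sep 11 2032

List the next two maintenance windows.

Gaps: 28, 35, 28 days — a mix of 28 and 35. Every date is a Saturday.
Each is the 2nd Saturday of its month.
2nd Saturday of October 2032: Oct 9 2032.
2nd Saturday of November 2032: Nov 13 2032.

Oct 9 2032, Nov 13 2032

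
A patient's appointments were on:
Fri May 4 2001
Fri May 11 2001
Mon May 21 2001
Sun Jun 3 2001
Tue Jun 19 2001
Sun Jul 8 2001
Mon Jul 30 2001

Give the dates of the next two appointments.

Fri Aug 24 2001, Fri Sep 21 2001

Gaps: 7, 10, 13, 16, 19, 22 days — each gap is 3 larger than the previous one.
Next gap: 25 days. Mon Jul 30 2001 + 25 days = Fri Aug 24 2001.
Next gap: 28 days. Fri Aug 24 2001 + 28 days = Fri Sep 21 2001.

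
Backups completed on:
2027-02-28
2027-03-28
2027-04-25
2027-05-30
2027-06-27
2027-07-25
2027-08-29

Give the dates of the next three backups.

All Sundays; the gaps (28, 28, 35, 28, 28, 35) vary with month length.
This is the last Sunday of each month.
September 2027 ends with Sunday 2027-09-26.
Last Sunday of October 2027: 2027-10-31.
November 2027 ends with Sunday 2027-11-28.

2027-09-26, 2027-10-31, 2027-11-28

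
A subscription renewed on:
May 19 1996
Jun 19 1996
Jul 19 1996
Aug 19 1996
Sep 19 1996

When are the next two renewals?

The day-of-month is always 19 (31, 30, 31, 31 days between events).
So this recurs on the 19th of each month.
October 1996: Oct 19 1996.
November 1996: Nov 19 1996.

Oct 19 1996, Nov 19 1996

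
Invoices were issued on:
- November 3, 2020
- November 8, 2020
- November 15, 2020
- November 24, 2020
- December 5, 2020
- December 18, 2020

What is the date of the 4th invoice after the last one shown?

The spacing grows by 2 each time: 5, 7, 9, 11, 13 days.
Next gap: 15 days. December 18, 2020 + 15 days = January 2, 2021.
Next gap: 17 days. January 2, 2021 + 17 days = January 19, 2021.
Next gap: 19 days. January 19, 2021 + 19 days = February 7, 2021.
Next gap: 21 days. February 7, 2021 + 21 days = February 28, 2021.

February 28, 2021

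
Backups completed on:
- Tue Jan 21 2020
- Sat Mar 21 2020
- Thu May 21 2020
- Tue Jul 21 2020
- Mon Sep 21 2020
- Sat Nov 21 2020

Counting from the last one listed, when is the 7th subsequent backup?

Fri Jan 21 2022

The day-of-month is always 21 (60, 61, 61, 62, 61 days between events).
So this recurs on the 21st of every 2 months.
January 2021: Thu Jan 21 2021.
Next: March 2021 → Sun Mar 21 2021.
May 2021: Fri May 21 2021.
July 2021: Wed Jul 21 2021.
Next: September 2021 → Tue Sep 21 2021.
November 2021: Sun Nov 21 2021.
Next: January 2022 → Fri Jan 21 2022.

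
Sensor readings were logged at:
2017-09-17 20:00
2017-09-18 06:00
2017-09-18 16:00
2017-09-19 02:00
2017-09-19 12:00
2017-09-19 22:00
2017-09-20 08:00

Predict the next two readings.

The interval is a steady 10 hours (10, 10, 10, 10, 10, 10).
2017-09-20 08:00 + 10 h = 2017-09-20 18:00.
2017-09-20 18:00 + 10 h = 2017-09-21 04:00.

2017-09-20 18:00, 2017-09-21 04:00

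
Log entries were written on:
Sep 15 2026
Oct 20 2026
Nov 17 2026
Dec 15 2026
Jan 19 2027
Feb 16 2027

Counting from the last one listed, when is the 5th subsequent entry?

Jul 20 2027

These are Tuesdays at 28- or 35-day spacing (35, 28, 28, 35, 28).
The pattern: 3rd Tuesday of the month.
3rd Tuesday of March 2027: Mar 16 2027.
April 2027 — 3rd Tuesday is Apr 20 2027.
May 2027 — 3rd Tuesday is May 18 2027.
June 2027 — 3rd Tuesday is Jun 15 2027.
July 2027 — 3rd Tuesday is Jul 20 2027.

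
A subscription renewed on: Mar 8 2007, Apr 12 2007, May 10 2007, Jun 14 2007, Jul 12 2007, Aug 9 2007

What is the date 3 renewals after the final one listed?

Gaps: 35, 28, 35, 28, 28 days — a mix of 28 and 35. Every date is a Thursday.
Each is the 2nd Thursday of its month.
2nd Thursday of September 2007: Sep 13 2007.
October 2007 — 2nd Thursday is Oct 11 2007.
2nd Thursday of November 2007: Nov 8 2007.

Nov 8 2007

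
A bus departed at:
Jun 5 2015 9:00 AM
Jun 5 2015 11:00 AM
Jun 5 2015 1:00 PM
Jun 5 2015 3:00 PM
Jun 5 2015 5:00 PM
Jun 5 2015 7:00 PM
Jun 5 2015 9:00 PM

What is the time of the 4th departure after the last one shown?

The interval is a steady 2 hours (2, 2, 2, 2, 2, 2).
Jun 5 2015 9:00 PM + 2 h = Jun 5 2015 11:00 PM.
Jun 5 2015 11:00 PM + 2 h = Jun 6 2015 1:00 AM.
Jun 6 2015 1:00 AM + 2 h = Jun 6 2015 3:00 AM.
Jun 6 2015 3:00 AM + 2 h = Jun 6 2015 5:00 AM.

Jun 6 2015 5:00 AM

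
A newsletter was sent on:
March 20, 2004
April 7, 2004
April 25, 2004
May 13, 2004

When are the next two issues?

May 31, 2004; June 18, 2004

Every event comes 18 days after the last (18, 18, 18).
May 13, 2004 + 18 days = May 31, 2004.
May 31, 2004 + 18 days = June 18, 2004.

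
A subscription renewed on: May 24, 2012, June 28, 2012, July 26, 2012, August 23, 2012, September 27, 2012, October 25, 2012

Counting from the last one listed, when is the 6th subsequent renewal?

All dates are Thursdays, 35, 28, 28, 35, 28 days apart.
Specifically, the 4th Thursday of each month.
4th Thursday of November 2012: November 22, 2012.
December 2012 — 4th Thursday is December 27, 2012.
4th Thursday of January 2013: January 24, 2013.
February 2013 — 4th Thursday is February 28, 2013.
March 2013 — 4th Thursday is March 28, 2013.
4th Thursday of April 2013: April 25, 2013.

April 25, 2013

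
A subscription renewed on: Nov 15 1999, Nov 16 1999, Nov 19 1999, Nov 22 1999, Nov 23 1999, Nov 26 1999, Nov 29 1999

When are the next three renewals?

Gaps: 1, 3, 3, 1, 3, 3 days — not constant, but cyclic with period 3.
The events fall on every Monday, Tuesday and Friday.
The following Tuesday is Nov 30 1999.
Next Friday: Dec 3 1999.
The following Monday is Dec 6 1999.

Nov 30 1999, Dec 3 1999, Dec 6 1999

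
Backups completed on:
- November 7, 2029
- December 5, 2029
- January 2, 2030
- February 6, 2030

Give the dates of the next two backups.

All dates are Wednesdays, 28, 28, 35 days apart.
Specifically, the 1st Wednesday of each month.
1st Wednesday of March 2030: March 6, 2030.
1st Wednesday of April 2030: April 3, 2030.

March 6, 2030; April 3, 2030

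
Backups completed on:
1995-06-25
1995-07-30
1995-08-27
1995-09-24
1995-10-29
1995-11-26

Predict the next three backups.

All Sundays; the gaps (35, 28, 28, 35, 28) vary with month length.
This is the last Sunday of each month.
December 1995 ends with Sunday 1995-12-31.
January 1996 ends with Sunday 1996-01-28.
February 1996 ends with Sunday 1996-02-25.

1995-12-31, 1996-01-28, 1996-02-25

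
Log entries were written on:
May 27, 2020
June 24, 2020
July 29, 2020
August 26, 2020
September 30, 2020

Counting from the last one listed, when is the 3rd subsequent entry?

These are Wednesdays with 28, 35, 28, 35-day gaps.
Each is the final Wednesday of its month — July 29, 2020 is past the 28th, so '4th Wednesday' doesn't fit.
Last Wednesday of October 2020: October 28, 2020.
November 2020 ends with Wednesday November 25, 2020.
Last Wednesday of December 2020: December 30, 2020.

December 30, 2020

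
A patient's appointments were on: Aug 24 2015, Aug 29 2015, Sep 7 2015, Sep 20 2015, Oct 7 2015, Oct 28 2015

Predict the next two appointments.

The spacing grows by 4 each time: 5, 9, 13, 17, 21 days.
Next gap: 25 days. Oct 28 2015 + 25 days = Nov 22 2015.
Next gap: 29 days. Nov 22 2015 + 29 days = Dec 21 2015.

Nov 22 2015, Dec 21 2015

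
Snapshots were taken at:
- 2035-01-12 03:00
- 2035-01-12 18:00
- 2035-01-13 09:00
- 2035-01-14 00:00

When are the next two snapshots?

2035-01-14 15:00, 2035-01-15 06:00

The interval is a steady 15 hours (15, 15, 15).
2035-01-14 00:00 + 15 h = 2035-01-14 15:00.
2035-01-14 15:00 + 15 h = 2035-01-15 06:00.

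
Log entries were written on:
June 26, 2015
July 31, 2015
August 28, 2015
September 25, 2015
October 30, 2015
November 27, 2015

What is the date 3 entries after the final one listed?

February 26, 2016

All Fridays; the gaps (35, 28, 28, 35, 28) vary with month length.
This is the last Friday of each month.
Last Friday of December 2015: December 25, 2015.
Last Friday of January 2016: January 29, 2016.
Last Friday of February 2016: February 26, 2016.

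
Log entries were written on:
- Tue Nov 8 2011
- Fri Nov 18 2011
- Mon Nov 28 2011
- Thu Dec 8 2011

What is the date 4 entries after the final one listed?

Gaps between consecutive events: 10, 10, 10 days — a constant 10-day interval.
Thu Dec 8 2011 + 10 days = Sun Dec 18 2011.
Sun Dec 18 2011 + 10 days = Wed Dec 28 2011.
Wed Dec 28 2011 + 10 days = Sat Jan 7 2012.
Sat Jan 7 2012 + 10 days = Tue Jan 17 2012.

Tue Jan 17 2012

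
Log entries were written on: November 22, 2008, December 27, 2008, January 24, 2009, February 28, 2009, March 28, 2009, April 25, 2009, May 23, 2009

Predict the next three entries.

June 27, 2009; July 25, 2009; August 22, 2009

Gaps: 35, 28, 35, 28, 28, 28 days — a mix of 28 and 35. Every date is a Saturday.
Each is the 4th Saturday of its month.
June 2009 — 4th Saturday is June 27, 2009.
4th Saturday of July 2009: July 25, 2009.
4th Saturday of August 2009: August 22, 2009.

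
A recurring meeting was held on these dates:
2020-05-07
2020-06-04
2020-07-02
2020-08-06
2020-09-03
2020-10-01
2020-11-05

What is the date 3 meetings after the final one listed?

2021-02-04

These are Thursdays at 28- or 35-day spacing (28, 28, 35, 28, 28, 35).
The pattern: 1st Thursday of the month.
December 2020 — 1st Thursday is 2020-12-03.
1st Thursday of January 2021: 2021-01-07.
1st Thursday of February 2021: 2021-02-04.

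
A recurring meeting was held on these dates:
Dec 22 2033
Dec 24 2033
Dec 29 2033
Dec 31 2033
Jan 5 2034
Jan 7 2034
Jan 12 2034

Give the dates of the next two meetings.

Gaps: 2, 5, 2, 5, 2, 5 days — not constant, but cyclic with period 2.
The events fall on every Thursday and Saturday.
Next Saturday: Jan 14 2034.
Next Thursday: Jan 19 2034.

Jan 14 2034, Jan 19 2034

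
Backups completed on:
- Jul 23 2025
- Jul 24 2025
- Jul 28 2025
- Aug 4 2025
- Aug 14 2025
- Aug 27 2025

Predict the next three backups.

Gaps: 1, 4, 7, 10, 13 days — each gap is 3 larger than the previous one.
Next gap: 16 days. Aug 27 2025 + 16 days = Sep 12 2025.
Next gap: 19 days. Sep 12 2025 + 19 days = Oct 1 2025.
Next gap: 22 days. Oct 1 2025 + 22 days = Oct 23 2025.

Sep 12 2025, Oct 1 2025, Oct 23 2025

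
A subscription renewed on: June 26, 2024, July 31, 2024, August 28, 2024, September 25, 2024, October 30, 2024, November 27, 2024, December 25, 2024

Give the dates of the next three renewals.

These are Wednesdays with 35, 28, 28, 35, 28, 28-day gaps.
Each is the final Wednesday of its month — July 31, 2024 is past the 28th, so '4th Wednesday' doesn't fit.
January 2025 ends with Wednesday January 29, 2025.
Last Wednesday of February 2025: February 26, 2025.
Last Wednesday of March 2025: March 26, 2025.

January 29, 2025; February 26, 2025; March 26, 2025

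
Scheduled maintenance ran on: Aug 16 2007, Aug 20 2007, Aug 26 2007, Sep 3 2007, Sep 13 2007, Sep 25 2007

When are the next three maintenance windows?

Oct 9 2007, Oct 25 2007, Nov 12 2007

Intervals are 4, 6, 8, 10, 12 days — an arithmetic progression with common difference 2.
Next gap: 14 days. Sep 25 2007 + 14 days = Oct 9 2007.
Next gap: 16 days. Oct 9 2007 + 16 days = Oct 25 2007.
Next gap: 18 days. Oct 25 2007 + 18 days = Nov 12 2007.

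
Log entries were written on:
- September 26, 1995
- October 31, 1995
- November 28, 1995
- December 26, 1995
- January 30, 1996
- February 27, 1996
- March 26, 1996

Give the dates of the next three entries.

These are Tuesdays with 35, 28, 28, 35, 28, 28-day gaps.
Each is the final Tuesday of its month — October 31, 1995 is past the 28th, so '4th Tuesday' doesn't fit.
Last Tuesday of April 1996: April 30, 1996.
May 1996 ends with Tuesday May 28, 1996.
June 1996 ends with Tuesday June 25, 1996.

April 30, 1996; May 28, 1996; June 25, 1996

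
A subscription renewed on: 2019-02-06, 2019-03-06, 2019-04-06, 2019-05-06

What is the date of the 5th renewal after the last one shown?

Gaps: 28, 31, 30 days — not constant. Every event is on the 6th of the month.
Pattern: the 6th of each month.
June 2019: 2019-06-06.
July 2019: 2019-07-06.
August 2019: 2019-08-06.
Next: September 2019 → 2019-09-06.
October 2019: 2019-10-06.

2019-10-06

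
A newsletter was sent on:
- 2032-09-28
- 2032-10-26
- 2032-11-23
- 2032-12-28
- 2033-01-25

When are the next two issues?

All dates are Tuesdays, 28, 28, 35, 28 days apart.
Specifically, the 4th Tuesday of each month.
4th Tuesday of February 2033: 2033-02-22.
March 2033 — 4th Tuesday is 2033-03-22.

2033-02-22, 2033-03-22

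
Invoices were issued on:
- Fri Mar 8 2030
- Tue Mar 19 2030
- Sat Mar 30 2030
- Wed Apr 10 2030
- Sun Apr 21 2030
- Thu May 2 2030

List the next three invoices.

The spacing is 11, 11, 11, 11, 11 days — always 11 days.
Thu May 2 2030 + 11 days = Mon May 13 2030.
Mon May 13 2030 + 11 days = Fri May 24 2030.
Fri May 24 2030 + 11 days = Tue Jun 4 2030.

Mon May 13 2030, Fri May 24 2030, Tue Jun 4 2030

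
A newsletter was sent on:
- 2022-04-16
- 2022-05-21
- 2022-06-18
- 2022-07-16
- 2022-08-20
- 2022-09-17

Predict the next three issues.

2022-10-15, 2022-11-19, 2022-12-17

All dates are Saturdays, 35, 28, 28, 35, 28 days apart.
Specifically, the 3rd Saturday of each month.
October 2022 — 3rd Saturday is 2022-10-15.
3rd Saturday of November 2022: 2022-11-19.
3rd Saturday of December 2022: 2022-12-17.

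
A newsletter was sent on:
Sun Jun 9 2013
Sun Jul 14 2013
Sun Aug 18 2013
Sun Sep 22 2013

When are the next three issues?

Sun Oct 27 2013, Sun Dec 1 2013, Sun Jan 5 2014

Every event comes 35 days after the last (35, 35, 35).
Sun Sep 22 2013 + 35 days = Sun Oct 27 2013.
Sun Oct 27 2013 + 35 days = Sun Dec 1 2013.
Sun Dec 1 2013 + 35 days = Sun Jan 5 2014.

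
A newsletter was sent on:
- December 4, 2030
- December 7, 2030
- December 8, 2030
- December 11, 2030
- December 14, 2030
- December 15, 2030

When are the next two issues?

Gaps: 3, 1, 3, 3, 1 days — not constant, but cyclic with period 3.
The events fall on every Wednesday, Saturday and Sunday.
The following Wednesday is December 18, 2030.
Next Saturday: December 21, 2030.

December 18, 2030; December 21, 2030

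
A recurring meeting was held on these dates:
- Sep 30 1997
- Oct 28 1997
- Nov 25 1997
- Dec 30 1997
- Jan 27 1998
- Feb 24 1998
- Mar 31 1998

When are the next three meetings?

Every date is a Tuesday; gaps 28, 28, 35, 28, 28, 35 days.
Each is the last Tuesday of its month (at least one falls on the 29th or later, ruling out '4th Tuesday').
Last Tuesday of April 1998: Apr 28 1998.
Last Tuesday of May 1998: May 26 1998.
June 1998 ends with Tuesday Jun 30 1998.

Apr 28 1998, May 26 1998, Jun 30 1998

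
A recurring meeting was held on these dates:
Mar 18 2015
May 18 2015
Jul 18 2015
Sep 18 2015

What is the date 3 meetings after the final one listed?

Mar 18 2016

The day-of-month is always 18 (61, 61, 62 days between events).
So this recurs on the 18th of every 2 months.
November 2015: Nov 18 2015.
Next: January 2016 → Jan 18 2016.
March 2016: Mar 18 2016.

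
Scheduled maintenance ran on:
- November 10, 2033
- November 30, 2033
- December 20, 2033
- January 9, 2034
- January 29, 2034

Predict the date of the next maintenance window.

February 18, 2034

Every event comes 20 days after the last (20, 20, 20, 20).
January 29, 2034 + 20 days = February 18, 2034.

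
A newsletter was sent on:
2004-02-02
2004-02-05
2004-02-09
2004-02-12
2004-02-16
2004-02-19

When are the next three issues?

2004-02-23, 2004-02-26, 2004-03-01

The gap pattern 3, 4, 3, 4, 3 repeats every 2 events.
These are the Mondays and Thursdays of each week.
The following Monday is 2004-02-23.
The following Thursday is 2004-02-26.
The following Monday is 2004-03-01.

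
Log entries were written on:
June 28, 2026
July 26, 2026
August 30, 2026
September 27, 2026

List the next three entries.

Every date is a Sunday; gaps 28, 35, 28 days.
Each is the last Sunday of its month (at least one falls on the 29th or later, ruling out '4th Sunday').
Last Sunday of October 2026: October 25, 2026.
November 2026 ends with Sunday November 29, 2026.
Last Sunday of December 2026: December 27, 2026.

October 25, 2026; November 29, 2026; December 27, 2026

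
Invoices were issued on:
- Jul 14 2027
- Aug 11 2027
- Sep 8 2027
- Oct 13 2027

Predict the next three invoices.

Nov 10 2027, Dec 8 2027, Jan 12 2028

Gaps: 28, 28, 35 days — a mix of 28 and 35. Every date is a Wednesday.
Each is the 2nd Wednesday of its month.
2nd Wednesday of November 2027: Nov 10 2027.
2nd Wednesday of December 2027: Dec 8 2027.
January 2028 — 2nd Wednesday is Jan 12 2028.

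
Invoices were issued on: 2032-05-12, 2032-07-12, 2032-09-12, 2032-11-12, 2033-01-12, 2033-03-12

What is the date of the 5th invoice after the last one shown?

The day-of-month is always 12 (61, 62, 61, 61, 59 days between events).
So this recurs on the 12th of every 2 months.
May 2033: 2033-05-12.
July 2033: 2033-07-12.
September 2033: 2033-09-12.
Next: November 2033 → 2033-11-12.
Next: January 2034 → 2034-01-12.

2034-01-12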